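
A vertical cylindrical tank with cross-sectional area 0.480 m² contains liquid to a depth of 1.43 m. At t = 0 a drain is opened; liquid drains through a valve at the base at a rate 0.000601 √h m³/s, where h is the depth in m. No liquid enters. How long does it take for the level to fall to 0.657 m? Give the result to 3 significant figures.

Volume balance on the tank: A dh/dt = −0.000601 √h.
This is separable: 2 d(√h)/dt = −0.000601/A, so √h = √h₀ − (0.000601/(2A)) t.
t = 2A(√h₀ − √h)/0.000601 = 2·0.480·(√1.43 − √0.657)/0.000601
  = 0.96000 × (1.1958 − 0.81056) / 0.000601 = 615.41 s.

615 s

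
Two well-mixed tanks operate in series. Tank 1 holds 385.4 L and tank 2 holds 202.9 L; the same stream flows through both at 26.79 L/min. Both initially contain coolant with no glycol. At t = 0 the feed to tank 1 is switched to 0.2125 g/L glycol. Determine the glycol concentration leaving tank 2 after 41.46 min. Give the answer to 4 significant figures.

Species balance on tank i: dCᵢ/dt = (Cᵢ₋₁ − Cᵢ)/τᵢ with τᵢ = Vᵢ/Q.
τ₁ = 385.4/26.79 = 14.3860 min; τ₂ = 202.9/26.79 = 7.57372 min.
Tank 1: C₁ = C_in(1 − e^(−t/τ₁)). Tank 2 (τ₁ ≠ τ₂): C₂ = C_in[1 − (τ₁ e^(−t/τ₁) − τ₂ e^(−t/τ₂))/(τ₁ − τ₂)].
At t = 41.46: e^(−t/τ₁) = 0.0560240, e^(−t/τ₂) = 0.00419362.
C₂ = 0.2125·[1 − (14.3860·0.0560240 − 7.57372·0.00419362)/(6.81224)] = 0.2125·0.886352 = 0.188350 g/L.

0.1883 g/L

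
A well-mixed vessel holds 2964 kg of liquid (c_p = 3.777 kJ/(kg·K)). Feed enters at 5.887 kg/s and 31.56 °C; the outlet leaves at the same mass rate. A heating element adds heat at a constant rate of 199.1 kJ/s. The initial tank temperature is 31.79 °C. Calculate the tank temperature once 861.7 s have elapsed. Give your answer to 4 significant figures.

Energy balance: M c_p dT/dt = ṁ c_p (T_in − T) + 199.1.
Rearrange: dT/dt = (T_ss − T)/τ with τ = M/ṁ = 503.482 s and T_ss = T_in + Q̇/(ṁ c_p) = 40.5143 °C.
Integrating: T(t) = T_ss + (T₀ − T_ss) e^(−t/τ).
T(861.7) = 40.5143 + (-8.72427)·e^(−861.7/503.482) = 40.5143 + (-8.72427)·0.180598 = 38.9387 °C.

38.94 °C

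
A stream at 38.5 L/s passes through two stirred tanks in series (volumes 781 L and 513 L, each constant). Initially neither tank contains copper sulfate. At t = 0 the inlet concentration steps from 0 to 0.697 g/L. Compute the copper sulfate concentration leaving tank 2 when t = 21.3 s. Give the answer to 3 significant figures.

0.256 g/L

Species balance on tank i: dCᵢ/dt = (Cᵢ₋₁ − Cᵢ)/τᵢ with τᵢ = Vᵢ/Q.
τ₁ = 781/38.5 = 20.286 s; τ₂ = 513/38.5 = 13.325 s.
Solving the cascade with C₁(0)=C₂(0)=0 gives C₂(t) = C_in[1 − (τ₁ e^(−t/τ₁) − τ₂ e^(−t/τ₂))/(τ₁ − τ₂)].
At t = 21.3: e^(−t/τ₁) = 0.34994, e^(−t/τ₂) = 0.20219.
C₂ = 0.697·[1 − (20.286·0.34994 − 13.325·0.20219)/(6.9610)] = 0.697·0.36725 = 0.25597 g/L.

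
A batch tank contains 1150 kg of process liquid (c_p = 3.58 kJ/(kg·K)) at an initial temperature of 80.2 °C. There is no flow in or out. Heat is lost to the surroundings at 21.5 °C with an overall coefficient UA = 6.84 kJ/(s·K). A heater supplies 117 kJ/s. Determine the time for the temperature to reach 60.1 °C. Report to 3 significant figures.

397 s

M c_p dT/dt = −UA(T − T_amb) + Q̇.
τ = M c_p/UA = 601.90 s; T_ss = T_amb + Q̇/UA = 21.5 + 117/6.84 = 38.605 °C.
T(t) = T_ss + (T₀ − T_ss)e^(−t/τ); set T = 60.1:
t = −τ ln[(T − T_ss)/(T₀ − T_ss)] = −601.90 · ln(0.51677) = 397.35 s.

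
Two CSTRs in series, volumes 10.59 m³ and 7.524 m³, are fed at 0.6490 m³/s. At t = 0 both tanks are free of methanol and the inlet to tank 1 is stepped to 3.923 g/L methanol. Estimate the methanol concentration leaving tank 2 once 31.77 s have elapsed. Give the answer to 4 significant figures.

Each tank obeys Vᵢ dCᵢ/dt = Q(Cᵢ₋₁ − Cᵢ), so τᵢ = Vᵢ/Q.
τ₁ = 10.59/0.6490 = 16.3174 s; τ₂ = 7.524/0.6490 = 11.5932 s.
Tank 1: C₁ = C_in(1 − e^(−t/τ₁)). Tank 2 (τ₁ ≠ τ₂): C₂ = C_in[1 − (τ₁ e^(−t/τ₁) − τ₂ e^(−t/τ₂))/(τ₁ − τ₂)].
At t = 31.77: e^(−t/τ₁) = 0.142702, e^(−t/τ₂) = 0.0645449.
C₂ = 3.923·[1 − (16.3174·0.142702 − 11.5932·0.0645449)/(4.72419)] = 3.923·0.665501 = 2.61076 g/L.

2.611 g/L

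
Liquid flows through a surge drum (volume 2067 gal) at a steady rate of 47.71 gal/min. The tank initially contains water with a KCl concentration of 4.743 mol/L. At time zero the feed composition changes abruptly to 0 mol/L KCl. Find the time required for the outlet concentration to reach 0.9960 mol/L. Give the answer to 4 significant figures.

67.62 min

Species balance: V dC/dt = Q(C_in − C) ⇒ τ = V/Q = 43.3243 min.
C(t) = C_in + (C₀ − C_in) e^(−t/τ). Set C = 0.9960 and solve for t:
e^(−t/τ) = (C − C_in)/(C₀ − C_in) = (0.9960 − 0)/(4.743 − 0) = 0.209994
t = −τ ln(…) = 43.3243 × 1.56068 = 67.6152 min.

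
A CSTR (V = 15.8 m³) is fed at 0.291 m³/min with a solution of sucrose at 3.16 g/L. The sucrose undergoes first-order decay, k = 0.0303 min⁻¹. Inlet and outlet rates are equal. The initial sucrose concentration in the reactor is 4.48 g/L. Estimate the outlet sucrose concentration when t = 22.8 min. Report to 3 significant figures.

Accumulation = in − out − consumed: V dC/dt = Q C_in − Q C − k V C.
This is linear with rate a = Q/V + k = 0.048718 min⁻¹.
C_ss = Q C_in/(Q + kV) = 1.1946 g/L; C(t) = C_ss + (C₀ − C_ss) e^(−a t).
C(22.8) = 1.1946 + (3.2854)·e^(−0.048718·22.8) = 1.1946 + (3.2854)·0.32931 = 2.2765 g/L.

2.28 g/L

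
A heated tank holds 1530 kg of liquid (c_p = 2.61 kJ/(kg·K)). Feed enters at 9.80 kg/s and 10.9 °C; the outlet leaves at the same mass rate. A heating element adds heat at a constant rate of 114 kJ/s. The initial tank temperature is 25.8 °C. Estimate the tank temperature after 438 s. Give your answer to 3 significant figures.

M c_p dT/dt = ṁ c_p (T_in − T) + Q̇.
Rearrange: dT/dt = (T_ss − T)/τ with τ = M/ṁ = 156.12 s and T_ss = T_in + Q̇/(ṁ c_p) = 15.357 °C.
This is linear first-order; T(t) = T_ss + (T₀ − T_ss) e^(−t/τ).
T(438) = 15.357 + (10.443)·e^(−438/156.12) = 15.357 + (10.443)·0.060477 = 15.989 °C.

16.0 °C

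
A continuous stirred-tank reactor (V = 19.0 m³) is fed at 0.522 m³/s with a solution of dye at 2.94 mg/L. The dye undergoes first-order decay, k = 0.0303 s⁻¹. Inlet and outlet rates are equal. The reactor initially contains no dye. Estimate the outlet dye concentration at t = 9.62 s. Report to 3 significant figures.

0.596 mg/L

Accumulation = in − out − consumed: V dC/dt = Q C_in − Q C − k V C.
dC/dt = (Q/V) C_in − (Q/V + k) C; effective rate a = Q/V + k = 0.027474 + 0.0303 = 0.057774 s⁻¹.
C_ss = Q C_in/(Q + kV) = 1.3981 mg/L; C(t) = C_ss + (C₀ − C_ss) e^(−a t).
C(9.62) = 1.3981 + (-1.3981)·e^(−0.057774·9.62) = 1.3981 + (-1.3981)·0.57362 = 0.59611 mg/L.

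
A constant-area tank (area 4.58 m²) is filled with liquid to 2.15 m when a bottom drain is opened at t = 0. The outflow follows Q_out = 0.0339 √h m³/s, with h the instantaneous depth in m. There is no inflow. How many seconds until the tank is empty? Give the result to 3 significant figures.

Accumulation of liquid (constant cross-section A): A dh/dt = −0.0339 √h.
This is separable: 2 d(√h)/dt = −0.0339/A, so √h = √h₀ − (0.0339/(2A)) t.
Set h = 0: 2√h₀ = (0.0339/A) t_empty ⇒ t_empty = 2A√h₀/0.0339.
t_empty = 2·4.58·√2.15/0.0339 = 9.1600·1.4663/0.0339 = 396.20 s.

396 s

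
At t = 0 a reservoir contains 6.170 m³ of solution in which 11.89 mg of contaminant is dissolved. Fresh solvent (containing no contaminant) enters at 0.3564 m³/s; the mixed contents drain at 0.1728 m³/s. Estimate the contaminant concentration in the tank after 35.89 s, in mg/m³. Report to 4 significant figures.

Total volume: dV/dt = Q_in − Q_out = 0.183600 m³/s, so V(t) = 6.170 + 0.183600 t and V(35.89) = 12.7594 m³.
Species balance (pure solvent in): dm/dt = −Q_out · m/V(t).
dm/m = −Q_out dt/(V₀ + 0.183600 t); integrating gives ln(m/m₀) = −(Q_out/(Q_in−Q_out)) ln(V/V₀).
m = m₀ (V₀/V)^(Q_out/(Q_in−Q_out)) = 11.89 × (6.170/12.7594)^(0.941176) = 6.00065 mg.
C = m/V = 6.00065/12.7594 = 0.470292 mg/m³.

0.4703 mg/m³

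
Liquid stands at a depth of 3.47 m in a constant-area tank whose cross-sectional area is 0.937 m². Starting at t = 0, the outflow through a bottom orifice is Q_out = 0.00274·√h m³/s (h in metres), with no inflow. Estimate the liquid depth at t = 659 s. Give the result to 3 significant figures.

0.809 m

A dh/dt = −Q_out = −0.00274 √h.
Separate and integrate: 2(√h − √h₀) = −(0.00274/A) t.
√h = √3.47 − 0.00274·659/(2·0.937) = 1.8628 − 0.96353 = 0.89926.
h = 0.89926² = 0.80867 m.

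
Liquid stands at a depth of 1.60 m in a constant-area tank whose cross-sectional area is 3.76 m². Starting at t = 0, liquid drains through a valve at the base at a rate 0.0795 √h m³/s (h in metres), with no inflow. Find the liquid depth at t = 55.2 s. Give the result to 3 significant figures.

0.464 m

Volume balance on the tank: A dh/dt = −0.0795 √h.
This is separable: 2 d(√h)/dt = −0.0795/A, so √h = √h₀ − (0.0795/(2A)) t.
√h = √1.60 − 0.0795·55.2/(2·3.76) = 1.2649 − 0.58356 = 0.68135.
h = 0.68135² = 0.46423 m.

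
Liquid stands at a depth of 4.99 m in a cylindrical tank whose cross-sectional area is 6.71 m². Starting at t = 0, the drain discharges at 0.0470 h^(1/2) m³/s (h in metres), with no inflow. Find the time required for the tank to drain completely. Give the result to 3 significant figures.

638 s

A dh/dt = −Q_out = −0.0470 √h.
This is separable: 2 d(√h)/dt = −0.0470/A, so √h = √h₀ − (0.0470/(2A)) t.
Tank is empty when √h = 0: t_empty = 2A√h₀/0.0470.
t_empty = 2·6.71·√4.99/0.0470 = 13.420·2.2338/0.0470 = 637.83 s.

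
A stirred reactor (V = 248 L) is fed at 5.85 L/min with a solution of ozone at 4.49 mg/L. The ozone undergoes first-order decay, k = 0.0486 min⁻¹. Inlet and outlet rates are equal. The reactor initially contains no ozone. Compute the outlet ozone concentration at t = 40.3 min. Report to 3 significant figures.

Species balance: V dC/dt = Q C_in − Q C − k V C.
dC/dt = (Q/V) C_in − (Q/V + k) C; effective rate a = Q/V + k = 0.023589 + 0.0486 = 0.072189 min⁻¹.
C_ss = Q C_in/(Q + kV) = 1.4672 mg/L; C(t) = C_ss + (C₀ − C_ss) e^(−a t).
C(40.3) = 1.4672 + (-1.4672)·e^(−0.072189·40.3) = 1.4672 + (-1.4672)·0.054519 = 1.3872 mg/L.

1.39 mg/L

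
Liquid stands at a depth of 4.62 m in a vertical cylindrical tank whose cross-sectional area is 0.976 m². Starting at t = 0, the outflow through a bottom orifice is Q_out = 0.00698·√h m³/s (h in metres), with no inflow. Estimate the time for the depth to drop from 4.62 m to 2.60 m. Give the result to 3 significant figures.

A dh/dt = −Q_out = −0.00698 √h.
∫ h^(−1/2) dh = −(0.00698/A) ∫ dt, giving 2√h = 2√h₀ − (0.00698/A) t.
t = 2A(√h₀ − √h)/0.00698 = 2·0.976·(√4.62 − √2.60)/0.00698
  = 1.9520 × (2.1494 − 1.6125) / 0.00698 = 150.17 s.

150 s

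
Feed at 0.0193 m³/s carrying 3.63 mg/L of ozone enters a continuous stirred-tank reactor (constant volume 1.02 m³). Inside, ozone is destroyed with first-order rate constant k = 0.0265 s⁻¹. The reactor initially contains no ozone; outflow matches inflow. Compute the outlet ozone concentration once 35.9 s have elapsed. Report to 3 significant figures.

1.22 mg/L

V dC/dt = Q(C_in − C) − k V C.
dC/dt = (Q/V) C_in − (Q/V + k) C; effective rate a = Q/V + k = 0.018922 + 0.0265 = 0.045422 s⁻¹.
C_ss = Q C_in/(Q + kV) = 1.5122 mg/L; C(t) = C_ss + (C₀ − C_ss) e^(−a t).
C(35.9) = 1.5122 + (-1.5122)·e^(−0.045422·35.9) = 1.5122 + (-1.5122)·0.19581 = 1.2161 mg/L.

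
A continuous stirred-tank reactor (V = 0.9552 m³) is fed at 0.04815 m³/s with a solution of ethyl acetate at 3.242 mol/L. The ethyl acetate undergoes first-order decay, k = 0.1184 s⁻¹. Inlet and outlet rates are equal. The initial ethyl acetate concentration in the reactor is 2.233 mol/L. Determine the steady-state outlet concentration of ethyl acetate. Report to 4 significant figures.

0.9681 mol/L

V dC/dt = Q(C_in − C) − k V C.
At steady state: 0 = Q C_in − (Q + kV) C_ss, so C_ss = Q C_in/(Q + kV).
C_ss = 0.04815·3.242/(0.04815 + 0.1184·0.9552) = 0.156102/0.161246 = 0.968102 mol/L.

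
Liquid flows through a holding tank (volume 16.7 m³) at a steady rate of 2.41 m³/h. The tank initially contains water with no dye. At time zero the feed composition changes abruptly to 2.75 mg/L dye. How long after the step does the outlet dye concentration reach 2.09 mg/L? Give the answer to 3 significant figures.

Unsteady species balance (constant V, well mixed): V dC/dt = Q(C_in − C), so τ = V/Q = 6.9295 h.
C(t) = C_in + (C₀ − C_in) e^(−t/τ). Set C = 2.09 and solve for t:
e^(−t/τ) = (C − C_in)/(C₀ − C_in) = (2.09 − 2.75)/(0 − 2.75) = 0.24000
t = −τ ln(…) = 6.9295 × 1.4271 = 9.8891 h.

9.89 h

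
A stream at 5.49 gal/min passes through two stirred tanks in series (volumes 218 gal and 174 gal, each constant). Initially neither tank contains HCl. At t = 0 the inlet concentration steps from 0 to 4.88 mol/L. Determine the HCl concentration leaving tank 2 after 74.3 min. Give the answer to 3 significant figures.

3.01 mol/L

Time constants: τᵢ = Vᵢ/Q for each well-mixed tank.
τ₁ = 218/5.49 = 39.709 min; τ₂ = 174/5.49 = 31.694 min.
Solving the cascade with C₁(0)=C₂(0)=0 gives C₂(t) = C_in[1 − (τ₁ e^(−t/τ₁) − τ₂ e^(−t/τ₂))/(τ₁ − τ₂)].
At t = 74.3: e^(−t/τ₁) = 0.15395, e^(−t/τ₂) = 0.095915.
C₂ = 4.88·[1 − (39.709·0.15395 − 31.694·0.095915)/(8.0146)] = 4.88·0.61655 = 3.0088 mol/L.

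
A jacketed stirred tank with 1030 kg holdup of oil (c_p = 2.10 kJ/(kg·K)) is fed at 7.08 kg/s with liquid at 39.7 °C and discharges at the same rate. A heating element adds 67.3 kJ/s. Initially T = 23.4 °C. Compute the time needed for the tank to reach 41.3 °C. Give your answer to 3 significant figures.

285 s

First-law balance (no shaft work): M c_p dT/dt = ṁ c_p (T_in − T) + 67.3.
τ = M/ṁ = 145.48 s; T_ss = T_in + Q̇/(ṁ c_p) = 44.226 °C.
T(t) = T_ss + (T₀ − T_ss) e^(−t/τ). Set T = 41.3:
e^(−t/τ) = (41.3 − 44.226)/(23.4 − 44.226) = 0.14052
t = −145.48 · ln(0.14052) = 285.49 s.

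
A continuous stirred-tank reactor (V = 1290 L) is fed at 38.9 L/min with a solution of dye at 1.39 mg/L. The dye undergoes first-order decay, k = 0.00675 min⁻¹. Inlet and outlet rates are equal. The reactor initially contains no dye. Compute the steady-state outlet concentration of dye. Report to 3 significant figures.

1.14 mg/L

V dC/dt = Q(C_in − C) − k V C.
At steady state: 0 = Q C_in − (Q + kV) C_ss, so C_ss = Q C_in/(Q + kV).
C_ss = 38.9·1.39/(38.9 + 0.00675·1290) = 54.071/47.608 = 1.1358 mg/L.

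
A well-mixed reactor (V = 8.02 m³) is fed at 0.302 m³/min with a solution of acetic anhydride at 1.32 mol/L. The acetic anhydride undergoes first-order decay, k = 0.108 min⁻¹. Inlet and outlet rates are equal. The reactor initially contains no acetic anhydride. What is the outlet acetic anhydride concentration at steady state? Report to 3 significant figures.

0.341 mol/L

Accumulation = in − out − consumed: V dC/dt = Q C_in − Q C − k V C.
At steady state: 0 = Q C_in − (Q + kV) C_ss, so C_ss = Q C_in/(Q + kV).
C_ss = 0.302·1.32/(0.302 + 0.108·8.02) = 0.39864/1.1682 = 0.34125 mol/L.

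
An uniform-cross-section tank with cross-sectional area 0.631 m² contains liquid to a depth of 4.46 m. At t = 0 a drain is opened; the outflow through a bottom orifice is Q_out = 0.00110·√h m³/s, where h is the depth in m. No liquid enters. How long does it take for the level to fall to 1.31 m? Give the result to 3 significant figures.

Mass balance (ρ constant): A dh/dt = −0.00110 √h.
Separate and integrate: 2(√h − √h₀) = −(0.00110/A) t.
t = 2A(√h₀ − √h)/0.00110 = 2·0.631·(√4.46 − √1.31)/0.00110
  = 1.2620 × (2.1119 − 1.1446) / 0.00110 = 1109.8 s.

1110 s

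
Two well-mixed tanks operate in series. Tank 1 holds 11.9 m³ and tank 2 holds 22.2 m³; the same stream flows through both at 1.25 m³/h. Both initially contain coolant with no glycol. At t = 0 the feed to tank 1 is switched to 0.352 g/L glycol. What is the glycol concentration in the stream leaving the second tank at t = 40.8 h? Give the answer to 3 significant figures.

Time constants: τᵢ = Vᵢ/Q for each well-mixed tank.
τ₁ = 11.9/1.25 = 9.5200 h; τ₂ = 22.2/1.25 = 17.760 h.
Tank 1: C₁ = C_in(1 − e^(−t/τ₁)). Tank 2 (τ₁ ≠ τ₂): C₂ = C_in[1 − (τ₁ e^(−t/τ₁) − τ₂ e^(−t/τ₂))/(τ₁ − τ₂)].
At t = 40.8: e^(−t/τ₁) = 0.013764, e^(−t/τ₂) = 0.10053.
C₂ = 0.352·[1 − (9.5200·0.013764 − 17.760·0.10053)/(-8.2400)] = 0.352·0.79923 = 0.28133 g/L.

0.281 g/L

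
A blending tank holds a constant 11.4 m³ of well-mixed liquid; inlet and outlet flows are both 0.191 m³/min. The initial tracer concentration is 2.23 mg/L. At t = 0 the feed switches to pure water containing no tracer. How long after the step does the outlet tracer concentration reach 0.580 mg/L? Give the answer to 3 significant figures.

Species balance: V dC/dt = Q(C_in − C) ⇒ τ = V/Q = 59.686 min.
C(t) = C_in + (C₀ − C_in) e^(−t/τ). Set C = 0.580 and solve for t:
e^(−t/τ) = (C − C_in)/(C₀ − C_in) = (0.580 − 0)/(2.23 − 0) = 0.26009
t = −τ ln(…) = 59.686 × 1.3467 = 80.381 min.

80.4 min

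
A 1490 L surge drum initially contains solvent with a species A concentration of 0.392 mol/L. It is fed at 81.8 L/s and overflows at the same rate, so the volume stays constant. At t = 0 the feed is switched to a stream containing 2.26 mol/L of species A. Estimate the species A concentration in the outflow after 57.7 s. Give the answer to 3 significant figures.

Species balance on the tank: V dC/dt = Q(C_in − C).
Time constant τ = V/Q = 1490/81.8 = 18.215 s.
C approaches C_in exponentially: C(t) = C_in + (C₀ − C_in) e^(−t/τ).
C(57.7) = 2.26 + (0.392 − 2.26)·e^(−57.7/18.215) = 2.26 + (-1.8680)·0.042101 = 2.1814 mol/L.

2.18 mol/L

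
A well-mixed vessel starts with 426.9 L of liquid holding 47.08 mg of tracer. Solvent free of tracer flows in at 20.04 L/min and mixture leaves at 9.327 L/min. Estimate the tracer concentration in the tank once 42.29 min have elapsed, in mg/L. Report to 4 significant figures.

Let m(t) be the amount of tracer. Volume: V(t) = V₀ + (Q_in − Q_out) t = 426.9 + 10.7130 t; V(42.29) = 879.953 L.
No tracer enters, so dm/dt = −Q_out · (m/V).
dm/m = −Q_out dt/(V₀ + 10.7130 t); integrating gives ln(m/m₀) = −(Q_out/(Q_in−Q_out)) ln(V/V₀).
m = m₀ (V₀/V)^(Q_out/(Q_in−Q_out)) = 47.08 × (426.9/879.953)^(0.870624) = 25.0810 mg.
C = m/V = 25.0810/879.953 = 0.0285026 mg/L.

0.02850 mg/L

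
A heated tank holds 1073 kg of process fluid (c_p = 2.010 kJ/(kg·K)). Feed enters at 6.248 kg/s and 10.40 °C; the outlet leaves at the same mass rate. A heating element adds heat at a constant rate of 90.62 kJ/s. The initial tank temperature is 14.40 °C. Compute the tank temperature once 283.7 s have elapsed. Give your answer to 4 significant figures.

M c_p dT/dt = ṁ c_p (T_in − T) + Q̇.
Rearrange: dT/dt = (T_ss − T)/τ with τ = M/ṁ = 171.735 s and T_ss = T_in + Q̇/(ṁ c_p) = 17.6158 °C.
T approaches T_ss exponentially: T(t) = T_ss + (T₀ − T_ss) e^(−t/τ).
T(283.7) = 17.6158 + (-3.21584)·e^(−283.7/171.735) = 17.6158 + (-3.21584)·0.191673 = 16.9995 °C.

17.00 °C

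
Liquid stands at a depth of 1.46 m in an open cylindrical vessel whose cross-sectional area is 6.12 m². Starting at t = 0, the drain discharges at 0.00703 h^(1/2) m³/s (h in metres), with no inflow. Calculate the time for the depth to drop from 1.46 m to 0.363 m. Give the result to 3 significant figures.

1050 s

A dh/dt = −Q_out = −0.00703 √h.
Separate and integrate: 2(√h − √h₀) = −(0.00703/A) t.
t = 2A(√h₀ − √h)/0.00703 = 2·6.12·(√1.46 − √0.363)/0.00703
  = 12.240 × (1.2083 − 0.60249) / 0.00703 = 1054.8 s.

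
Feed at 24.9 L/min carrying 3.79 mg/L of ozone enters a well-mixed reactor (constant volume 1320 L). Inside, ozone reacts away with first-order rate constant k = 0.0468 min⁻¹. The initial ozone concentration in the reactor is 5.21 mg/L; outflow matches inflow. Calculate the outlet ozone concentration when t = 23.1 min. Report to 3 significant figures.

Species balance: V dC/dt = Q C_in − Q C − k V C.
dC/dt = (Q/V) C_in − (Q/V + k) C; effective rate a = Q/V + k = 0.018864 + 0.0468 = 0.065664 min⁻¹.
C_ss = Q C_in/(Q + kV) = 1.0888 mg/L; C(t) = C_ss + (C₀ − C_ss) e^(−a t).
C(23.1) = 1.0888 + (4.1212)·e^(−0.065664·23.1) = 1.0888 + (4.1212)·0.21941 = 1.9930 mg/L.

1.99 mg/L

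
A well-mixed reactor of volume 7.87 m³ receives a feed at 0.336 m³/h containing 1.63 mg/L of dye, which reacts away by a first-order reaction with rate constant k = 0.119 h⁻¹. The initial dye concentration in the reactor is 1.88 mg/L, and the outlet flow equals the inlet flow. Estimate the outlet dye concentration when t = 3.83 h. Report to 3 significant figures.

1.21 mg/L

Species balance: V dC/dt = Q C_in − Q C − k V C.
This is linear with rate a = Q/V + k = 0.16169 h⁻¹.
C_ss = Q C_in/(Q + kV) = 0.43039 mg/L; C(t) = C_ss + (C₀ − C_ss) e^(−a t).
C(3.83) = 0.43039 + (1.4496)·e^(−0.16169·3.83) = 0.43039 + (1.4496)·0.53833 = 1.2108 mg/L.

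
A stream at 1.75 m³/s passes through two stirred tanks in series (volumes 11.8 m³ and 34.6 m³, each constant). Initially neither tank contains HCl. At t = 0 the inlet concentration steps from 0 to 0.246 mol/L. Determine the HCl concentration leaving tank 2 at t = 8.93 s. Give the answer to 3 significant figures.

Time constants: τᵢ = Vᵢ/Q for each well-mixed tank.
τ₁ = 11.8/1.75 = 6.7429 s; τ₂ = 34.6/1.75 = 19.771 s.
Solving the cascade with C₁(0)=C₂(0)=0 gives C₂(t) = C_in[1 − (τ₁ e^(−t/τ₁) − τ₂ e^(−t/τ₂))/(τ₁ − τ₂)].
At t = 8.93: e^(−t/τ₁) = 0.26597, e^(−t/τ₂) = 0.63657.
C₂ = 0.246·[1 − (6.7429·0.26597 − 19.771·0.63657)/(-13.029)] = 0.246·0.17163 = 0.042221 mol/L.

0.0422 mol/L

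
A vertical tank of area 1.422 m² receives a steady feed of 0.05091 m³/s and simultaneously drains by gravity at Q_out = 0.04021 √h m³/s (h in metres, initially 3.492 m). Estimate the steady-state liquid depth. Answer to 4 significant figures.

Level balance: A dh/dt = 0.05091 − 0.04021 √h. Setting dh/dt = 0:
Q_in = 0.04021 √h_ss ⇒ √h_ss = 0.05091/0.04021 = 1.26610.
h_ss = 1.26610² = 1.60302 m. (Since h₀ = 3.492 m > h_ss, the level will fall toward this value.)

1.603 m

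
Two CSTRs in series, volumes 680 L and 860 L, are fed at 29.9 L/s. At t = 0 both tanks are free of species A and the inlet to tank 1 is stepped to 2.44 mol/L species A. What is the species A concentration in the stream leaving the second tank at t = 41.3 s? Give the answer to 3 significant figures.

Each tank obeys Vᵢ dCᵢ/dt = Q(Cᵢ₋₁ − Cᵢ), so τᵢ = Vᵢ/Q.
τ₁ = 680/29.9 = 22.742 s; τ₂ = 860/29.9 = 28.763 s.
Tank 1: C₁ = C_in(1 − e^(−t/τ₁)). Tank 2 (τ₁ ≠ τ₂): C₂ = C_in[1 − (τ₁ e^(−t/τ₁) − τ₂ e^(−t/τ₂))/(τ₁ − τ₂)].
At t = 41.3: e^(−t/τ₁) = 0.16268, e^(−t/τ₂) = 0.23790.
C₂ = 2.44·[1 − (22.742·0.16268 − 28.763·0.23790)/(-6.0201)] = 2.44·0.47792 = 1.1661 mol/L.

1.17 mol/L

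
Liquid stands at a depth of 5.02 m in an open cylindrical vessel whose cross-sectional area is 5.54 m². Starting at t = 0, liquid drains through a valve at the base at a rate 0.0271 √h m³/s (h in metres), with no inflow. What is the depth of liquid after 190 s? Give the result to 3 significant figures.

3.15 m

With no inflow, A dh/dt = −0.0271 √h.
This is separable: 2 d(√h)/dt = −0.0271/A, so √h = √h₀ − (0.0271/(2A)) t.
√h = √5.02 − 0.0271·190/(2·5.54) = 2.2405 − 0.46471 = 1.7758.
h = 1.7758² = 3.1536 m.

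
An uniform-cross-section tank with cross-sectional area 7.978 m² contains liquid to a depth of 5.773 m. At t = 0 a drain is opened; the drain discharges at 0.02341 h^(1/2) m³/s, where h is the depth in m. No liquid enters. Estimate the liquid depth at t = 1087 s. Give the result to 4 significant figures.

A dh/dt = −Q_out = −0.02341 √h.
∫ h^(−1/2) dh = −(0.02341/A) ∫ dt, giving 2√h = 2√h₀ − (0.02341/A) t.
√h = √5.773 − 0.02341·1087/(2·7.978) = 2.40271 − 1.59480 = 0.807904.
h = 0.807904² = 0.652709 m.

0.6527 m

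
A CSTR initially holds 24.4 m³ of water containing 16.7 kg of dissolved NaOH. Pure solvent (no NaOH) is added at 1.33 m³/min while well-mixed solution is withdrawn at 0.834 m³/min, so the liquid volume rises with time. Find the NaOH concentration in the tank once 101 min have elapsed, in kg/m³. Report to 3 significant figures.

0.0343 kg/m³

Total volume: dV/dt = Q_in − Q_out = 0.49600 m³/min, so V(t) = 24.4 + 0.49600 t and V(101) = 74.496 m³.
Solute balance: dm/dt = 0 − Q_out C = −Q_out m/V(t).
dm/m = −Q_out dt/(V₀ + 0.49600 t); integrating gives ln(m/m₀) = −(Q_out/(Q_in−Q_out)) ln(V/V₀).
m = m₀ (V₀/V)^(Q_out/(Q_in−Q_out)) = 16.7 × (24.4/74.496)^(1.6815) = 2.5565 kg.
C = m/V = 2.5565/74.496 = 0.034317 kg/m³.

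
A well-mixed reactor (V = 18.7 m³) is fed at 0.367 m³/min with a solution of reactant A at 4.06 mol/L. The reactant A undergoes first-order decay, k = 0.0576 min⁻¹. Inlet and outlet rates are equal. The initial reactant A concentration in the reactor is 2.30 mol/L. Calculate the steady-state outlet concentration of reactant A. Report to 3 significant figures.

V dC/dt = Q(C_in − C) − k V C.
At steady state: 0 = Q C_in − (Q + kV) C_ss, so C_ss = Q C_in/(Q + kV).
C_ss = 0.367·4.06/(0.367 + 0.0576·18.7) = 1.4900/1.4441 = 1.0318 mol/L.

1.03 mol/L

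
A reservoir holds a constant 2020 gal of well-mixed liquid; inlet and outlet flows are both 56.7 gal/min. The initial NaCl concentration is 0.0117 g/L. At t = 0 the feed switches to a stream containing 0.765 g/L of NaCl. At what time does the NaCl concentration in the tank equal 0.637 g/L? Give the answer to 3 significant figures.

63.1 min

Species balance: V dC/dt = Q(C_in − C) ⇒ τ = V/Q = 35.626 min.
C(t) = C_in + (C₀ − C_in) e^(−t/τ). Set C = 0.637 and solve for t:
e^(−t/τ) = (C − C_in)/(C₀ − C_in) = (0.637 − 0.765)/(0.0117 − 0.765) = 0.16992
t = −τ ln(…) = 35.626 × 1.7724 = 63.145 min.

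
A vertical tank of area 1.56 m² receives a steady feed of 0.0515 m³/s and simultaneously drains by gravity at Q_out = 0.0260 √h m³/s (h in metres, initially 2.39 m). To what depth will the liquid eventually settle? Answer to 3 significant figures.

3.92 m

A dh/dt = Q_in − 0.0260 √h. Steady state requires inflow = outflow:
Q_in = 0.0260 √h_ss ⇒ √h_ss = 0.0515/0.0260 = 1.9808.
h_ss = 1.9808² = 3.9234 m. (Since h₀ = 2.39 m < h_ss, the level will rise toward this value.)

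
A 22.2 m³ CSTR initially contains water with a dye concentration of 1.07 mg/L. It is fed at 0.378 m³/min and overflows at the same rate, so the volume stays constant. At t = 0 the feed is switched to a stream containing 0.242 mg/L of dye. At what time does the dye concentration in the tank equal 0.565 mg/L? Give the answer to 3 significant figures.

55.3 min

Unsteady species balance (constant V, well mixed): V dC/dt = Q(C_in − C), so τ = V/Q = 58.730 min.
C(t) = C_in + (C₀ − C_in) e^(−t/τ). Set C = 0.565 and solve for t:
e^(−t/τ) = (C − C_in)/(C₀ − C_in) = (0.565 − 0.242)/(1.07 − 0.242) = 0.39010
t = −τ ln(…) = 58.730 × 0.94136 = 55.286 min.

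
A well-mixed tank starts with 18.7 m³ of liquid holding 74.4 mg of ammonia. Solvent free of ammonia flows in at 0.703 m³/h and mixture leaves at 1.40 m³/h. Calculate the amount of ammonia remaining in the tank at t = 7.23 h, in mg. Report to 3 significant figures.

39.6 mg

Total volume: dV/dt = Q_in − Q_out = -0.69700 m³/h, so V(t) = 18.7 − 0.69700 t and V(7.23) = 13.661 m³.
Species balance (pure solvent in): dm/dt = −Q_out · m/V(t).
dm/m = −Q_out dt/(V₀ − 0.69700 t); integrating gives ln(m/m₀) = −(Q_out/(Q_in−Q_out)) ln(V/V₀).
m = m₀ (V₀/V)^(Q_out/(Q_in−Q_out)) = 74.4 × (18.7/13.661)^(-2.0086) = 39.597 mg.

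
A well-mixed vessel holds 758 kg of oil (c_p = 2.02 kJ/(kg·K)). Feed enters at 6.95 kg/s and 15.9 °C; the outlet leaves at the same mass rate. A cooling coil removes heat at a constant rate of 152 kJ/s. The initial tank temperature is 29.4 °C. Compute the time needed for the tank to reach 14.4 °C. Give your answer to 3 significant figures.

105 s

Unsteady energy balance on the tank contents: M c_p dT/dt = ṁ c_p (T_in − T) − 152.
τ = M/ṁ = 109.06 s; T_ss = T_in − Q̇/(ṁ c_p) = 5.0730 °C.
T(t) = T_ss + (T₀ − T_ss) e^(−t/τ). Set T = 14.4:
e^(−t/τ) = (14.4 − 5.0730)/(29.4 − 5.0730) = 0.38340
t = −109.06 · ln(0.38340) = 104.56 s.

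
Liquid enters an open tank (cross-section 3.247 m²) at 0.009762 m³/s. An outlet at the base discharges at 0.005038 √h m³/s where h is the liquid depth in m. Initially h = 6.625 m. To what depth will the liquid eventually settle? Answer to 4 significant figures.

Level balance: A dh/dt = 0.009762 − 0.005038 √h. Setting dh/dt = 0:
Q_in = 0.005038 √h_ss ⇒ √h_ss = 0.009762/0.005038 = 1.93767.
h_ss = 1.93767² = 3.75458 m. (Since h₀ = 6.625 m > h_ss, the level will fall toward this value.)

3.755 m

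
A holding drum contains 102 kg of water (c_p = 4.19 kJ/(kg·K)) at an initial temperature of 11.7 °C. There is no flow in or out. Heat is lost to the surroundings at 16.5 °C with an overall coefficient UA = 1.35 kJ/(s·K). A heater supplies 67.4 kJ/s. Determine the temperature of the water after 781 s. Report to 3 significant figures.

61.8 °C

Lumped-capacitance energy balance: M c_p dT/dt = UA(T_amb − T) + Q̇.
dT/dt = (T_ss − T)/τ with T_ss = T_amb + Q̇/UA = 16.5 + 67.4/1.35 = 66.426 °C, τ = M c_p/UA = 102·4.19/1.35 = 316.58 s.
This is linear first-order; T(t) = T_ss + (T₀ − T_ss) e^(−t/τ).
T(781) = 66.426 + (-54.726)·0.084838 = 61.783 °C.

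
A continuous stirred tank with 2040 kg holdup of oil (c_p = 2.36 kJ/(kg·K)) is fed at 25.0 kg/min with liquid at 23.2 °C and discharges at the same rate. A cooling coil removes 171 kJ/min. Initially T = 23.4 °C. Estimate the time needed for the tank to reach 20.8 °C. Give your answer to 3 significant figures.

149 min

First-law balance (no shaft work): M c_p dT/dt = ṁ c_p (T_in − T) − 171.
τ = M/ṁ = 81.600 min; T_ss = T_in − Q̇/(ṁ c_p) = 20.302 °C.
T(t) = T_ss + (T₀ − T_ss) e^(−t/τ). Set T = 20.8:
e^(−t/τ) = (20.8 − 20.302)/(23.4 − 20.302) = 0.16083
t = −81.600 · ln(0.16083) = 149.12 min.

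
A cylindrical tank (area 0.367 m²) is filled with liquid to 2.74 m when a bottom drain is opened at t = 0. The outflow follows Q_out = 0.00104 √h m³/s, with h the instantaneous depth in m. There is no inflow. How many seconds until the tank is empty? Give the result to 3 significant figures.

1170 s

A dh/dt = −Q_out = −0.00104 √h.
∫ h^(−1/2) dh = −(0.00104/A) ∫ dt, giving 2√h = 2√h₀ − (0.00104/A) t.
Set h = 0: 2√h₀ = (0.00104/A) t_empty ⇒ t_empty = 2A√h₀/0.00104.
t_empty = 2·0.367·√2.74/0.00104 = 0.73400·1.6553/0.00104 = 1168.3 s.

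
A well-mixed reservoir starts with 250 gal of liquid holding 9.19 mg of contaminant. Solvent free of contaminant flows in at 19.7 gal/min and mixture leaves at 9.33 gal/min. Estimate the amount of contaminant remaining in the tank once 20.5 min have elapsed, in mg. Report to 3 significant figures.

Total volume: dV/dt = Q_in − Q_out = 10.370 gal/min, so V(t) = 250 + 10.370 t and V(20.5) = 462.58 gal.
Species balance (pure solvent in): dm/dt = −Q_out · m/V(t).
dm/m = −Q_out dt/(V₀ + 10.370 t); integrating gives ln(m/m₀) = −(Q_out/(Q_in−Q_out)) ln(V/V₀).
m = m₀ (V₀/V)^(Q_out/(Q_in−Q_out)) = 9.19 × (250/462.58)^(0.89971) = 5.2828 mg.

5.28 mg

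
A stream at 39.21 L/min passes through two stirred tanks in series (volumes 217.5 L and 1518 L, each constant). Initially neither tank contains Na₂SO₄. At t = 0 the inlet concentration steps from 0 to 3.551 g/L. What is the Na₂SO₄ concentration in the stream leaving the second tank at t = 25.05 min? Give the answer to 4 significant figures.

1.387 g/L

Time constants: τᵢ = Vᵢ/Q for each well-mixed tank.
τ₁ = 217.5/39.21 = 5.54705 min; τ₂ = 1518/39.21 = 38.7146 min.
Tank 1: C₁ = C_in(1 − e^(−t/τ₁)). Tank 2 (τ₁ ≠ τ₂): C₂ = C_in[1 − (τ₁ e^(−t/τ₁) − τ₂ e^(−t/τ₂))/(τ₁ − τ₂)].
At t = 25.05: e^(−t/τ₁) = 0.0109336, e^(−t/τ₂) = 0.523592.
C₂ = 3.551·[1 − (5.54705·0.0109336 − 38.7146·0.523592)/(-33.1676)] = 3.551·0.390669 = 1.38727 g/L.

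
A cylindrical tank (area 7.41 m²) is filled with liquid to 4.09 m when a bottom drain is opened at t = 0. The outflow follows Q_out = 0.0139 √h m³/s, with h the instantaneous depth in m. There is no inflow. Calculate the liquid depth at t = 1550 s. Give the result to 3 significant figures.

With no inflow, A dh/dt = −0.0139 √h.
Separate and integrate: 2(√h − √h₀) = −(0.0139/A) t.
√h = √4.09 − 0.0139·1550/(2·7.41) = 2.0224 − 1.4538 = 0.56860.
h = 0.56860² = 0.32330 m.

0.323 m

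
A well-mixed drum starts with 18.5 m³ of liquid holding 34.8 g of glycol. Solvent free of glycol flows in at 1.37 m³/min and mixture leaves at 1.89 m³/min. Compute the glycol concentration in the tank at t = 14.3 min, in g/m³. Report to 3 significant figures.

0.486 g/m³

Let m(t) be the amount of glycol. Volume: V(t) = V₀ + (Q_in − Q_out) t = 18.5 − 0.52000 t; V(14.3) = 11.064 m³.
Solute balance: dm/dt = 0 − Q_out C = −Q_out m/V(t).
dm/m = −Q_out dt/(V₀ − 0.52000 t); integrating gives ln(m/m₀) = −(Q_out/(Q_in−Q_out)) ln(V/V₀).
m = m₀ (V₀/V)^(Q_out/(Q_in−Q_out)) = 34.8 × (18.5/11.064)^(-3.6346) = 5.3718 g.
C = m/V = 5.3718/11.064 = 0.48552 g/m³.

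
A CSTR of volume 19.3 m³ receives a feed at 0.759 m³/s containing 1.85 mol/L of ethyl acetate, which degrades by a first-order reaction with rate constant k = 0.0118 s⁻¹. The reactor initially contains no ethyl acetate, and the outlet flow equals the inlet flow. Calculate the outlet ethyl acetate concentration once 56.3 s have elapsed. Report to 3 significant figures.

V dC/dt = Q(C_in − C) − k V C.
This is linear with rate a = Q/V + k = 0.051126 s⁻¹.
C_ss = Q C_in/(Q + kV) = 1.4230 mol/L; C(t) = C_ss + (C₀ − C_ss) e^(−a t).
C(56.3) = 1.4230 + (-1.4230)·e^(−0.051126·56.3) = 1.4230 + (-1.4230)·0.056224 = 1.3430 mol/L.

1.34 mol/L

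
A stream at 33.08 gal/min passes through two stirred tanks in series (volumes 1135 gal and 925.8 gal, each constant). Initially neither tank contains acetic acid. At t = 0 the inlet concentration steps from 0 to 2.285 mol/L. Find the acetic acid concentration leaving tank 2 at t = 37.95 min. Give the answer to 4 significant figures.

0.7891 mol/L

Each tank obeys Vᵢ dCᵢ/dt = Q(Cᵢ₋₁ − Cᵢ), so τᵢ = Vᵢ/Q.
τ₁ = 1135/33.08 = 34.3108 min; τ₂ = 925.8/33.08 = 27.9867 min.
Tank 1: C₁ = C_in(1 − e^(−t/τ₁)). Tank 2 (τ₁ ≠ τ₂): C₂ = C_in[1 − (τ₁ e^(−t/τ₁) − τ₂ e^(−t/τ₂))/(τ₁ − τ₂)].
At t = 37.95: e^(−t/τ₁) = 0.330858, e^(−t/τ₂) = 0.257689.
C₂ = 2.285·[1 − (34.3108·0.330858 − 27.9867·0.257689)/(6.32406)] = 2.285·0.345340 = 0.789102 mol/L.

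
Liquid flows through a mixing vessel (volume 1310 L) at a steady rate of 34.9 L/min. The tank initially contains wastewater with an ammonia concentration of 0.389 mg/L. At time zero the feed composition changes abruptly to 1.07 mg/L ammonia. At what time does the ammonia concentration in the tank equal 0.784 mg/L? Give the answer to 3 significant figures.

32.6 min

Species balance on the tank: V dC/dt = Q(C_in − C), so τ = V/Q = 37.536 min.
C(t) = C_in + (C₀ − C_in) e^(−t/τ). Set C = 0.784 and solve for t:
e^(−t/τ) = (C − C_in)/(C₀ − C_in) = (0.784 − 1.07)/(0.389 − 1.07) = 0.41997
t = −τ ln(…) = 37.536 × 0.86757 = 32.565 min.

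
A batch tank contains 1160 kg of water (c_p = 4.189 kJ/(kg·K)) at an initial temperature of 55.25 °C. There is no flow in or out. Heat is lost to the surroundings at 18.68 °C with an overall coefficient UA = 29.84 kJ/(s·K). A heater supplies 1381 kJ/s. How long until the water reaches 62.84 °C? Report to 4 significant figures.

Heat balance on the well-mixed liquid: M c_p dT/dt = −UA(T − T_amb) + Q̇.
τ = M c_p/UA = 162.843 s; T_ss = T_amb + Q̇/UA = 18.68 + 1381/29.84 = 64.9602 °C.
T(t) = T_ss + (T₀ − T_ss)e^(−t/τ); set T = 62.84:
t = −τ ln[(T − T_ss)/(T₀ − T_ss)] = −162.843 · ln(0.218345) = 247.795 s.

247.8 s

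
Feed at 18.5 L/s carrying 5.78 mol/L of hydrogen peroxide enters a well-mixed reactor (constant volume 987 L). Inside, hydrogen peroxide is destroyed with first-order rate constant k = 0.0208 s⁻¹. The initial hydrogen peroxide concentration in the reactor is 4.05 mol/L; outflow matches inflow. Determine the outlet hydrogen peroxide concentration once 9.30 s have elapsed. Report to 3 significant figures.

3.65 mol/L

V dC/dt = Q(C_in − C) − k V C.
dC/dt = (Q/V) C_in − (Q/V + k) C; effective rate a = Q/V + k = 0.018744 + 0.0208 = 0.039544 s⁻¹.
C_ss = Q C_in/(Q + kV) = 2.7397 mol/L; C(t) = C_ss + (C₀ − C_ss) e^(−a t).
C(9.30) = 2.7397 + (1.3103)·e^(−0.039544·9.30) = 2.7397 + (1.3103)·0.69229 = 3.6468 mol/L.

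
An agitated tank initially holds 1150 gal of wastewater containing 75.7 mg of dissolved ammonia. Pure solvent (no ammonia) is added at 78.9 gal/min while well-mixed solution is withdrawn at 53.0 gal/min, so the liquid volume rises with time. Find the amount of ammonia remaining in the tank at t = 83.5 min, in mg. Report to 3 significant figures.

Let m(t) be the amount of ammonia. Volume: V(t) = V₀ + (Q_in − Q_out) t = 1150 + 25.900 t; V(83.5) = 3312.7 gal.
No ammonia enters, so dm/dt = −Q_out · (m/V).
dm/m = −Q_out dt/(V₀ + 25.900 t); integrating gives ln(m/m₀) = −(Q_out/(Q_in−Q_out)) ln(V/V₀).
m = m₀ (V₀/V)^(Q_out/(Q_in−Q_out)) = 75.7 × (1150/3312.7)^(2.0463) = 8.6866 mg.

8.69 mg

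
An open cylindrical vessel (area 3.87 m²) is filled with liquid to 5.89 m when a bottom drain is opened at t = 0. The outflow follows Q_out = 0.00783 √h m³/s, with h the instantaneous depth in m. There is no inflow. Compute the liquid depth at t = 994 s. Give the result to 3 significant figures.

With no inflow, A dh/dt = −0.00783 √h.
This is separable: 2 d(√h)/dt = −0.00783/A, so √h = √h₀ − (0.00783/(2A)) t.
√h = √5.89 − 0.00783·994/(2·3.87) = 2.4269 − 1.0056 = 1.4214.
h = 1.4214² = 2.0203 m.

2.02 m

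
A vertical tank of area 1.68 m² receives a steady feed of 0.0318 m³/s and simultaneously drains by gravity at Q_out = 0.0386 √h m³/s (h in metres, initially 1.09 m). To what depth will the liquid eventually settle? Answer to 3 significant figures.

0.679 m

Level balance: A dh/dt = 0.0318 − 0.0386 √h. Setting dh/dt = 0:
Q_in = 0.0386 √h_ss ⇒ √h_ss = 0.0318/0.0386 = 0.82383.
h_ss = 0.82383² = 0.67870 m. (Since h₀ = 1.09 m > h_ss, the level will fall toward this value.)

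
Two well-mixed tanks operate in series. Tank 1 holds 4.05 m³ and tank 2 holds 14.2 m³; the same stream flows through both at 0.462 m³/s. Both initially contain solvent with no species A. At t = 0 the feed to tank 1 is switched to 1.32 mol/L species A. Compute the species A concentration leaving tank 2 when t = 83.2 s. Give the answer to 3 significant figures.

Species balance on tank i: dCᵢ/dt = (Cᵢ₋₁ − Cᵢ)/τᵢ with τᵢ = Vᵢ/Q.
τ₁ = 4.05/0.462 = 8.7662 s; τ₂ = 14.2/0.462 = 30.736 s.
Solving the cascade with C₁(0)=C₂(0)=0 gives C₂(t) = C_in[1 − (τ₁ e^(−t/τ₁) − τ₂ e^(−t/τ₂))/(τ₁ − τ₂)].
At t = 83.2: e^(−t/τ₁) = 7.5531e-05, e^(−t/τ₂) = 0.066741.
C₂ = 1.32·[1 − (8.7662·7.5531e-05 − 30.736·0.066741)/(-21.970)] = 1.32·0.90666 = 1.1968 mol/L.

1.20 mol/L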